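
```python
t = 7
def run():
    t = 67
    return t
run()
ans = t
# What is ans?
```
7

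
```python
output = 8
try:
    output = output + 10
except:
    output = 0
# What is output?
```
18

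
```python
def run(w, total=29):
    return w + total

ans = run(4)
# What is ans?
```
33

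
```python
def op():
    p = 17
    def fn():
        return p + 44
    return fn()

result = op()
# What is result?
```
61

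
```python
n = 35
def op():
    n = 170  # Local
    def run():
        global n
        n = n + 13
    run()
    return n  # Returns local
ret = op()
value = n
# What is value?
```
48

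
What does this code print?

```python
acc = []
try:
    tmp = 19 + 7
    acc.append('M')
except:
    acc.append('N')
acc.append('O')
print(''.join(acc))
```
MO

No exception, try block completes normally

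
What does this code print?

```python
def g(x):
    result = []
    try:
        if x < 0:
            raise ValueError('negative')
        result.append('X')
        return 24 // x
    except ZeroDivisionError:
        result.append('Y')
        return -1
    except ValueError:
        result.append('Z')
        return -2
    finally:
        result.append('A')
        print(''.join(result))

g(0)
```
XYA

x=0 causes ZeroDivisionError, caught, finally prints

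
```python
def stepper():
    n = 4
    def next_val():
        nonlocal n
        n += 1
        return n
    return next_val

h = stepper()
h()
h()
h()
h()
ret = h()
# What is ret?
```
9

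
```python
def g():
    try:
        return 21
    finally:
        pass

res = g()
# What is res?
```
21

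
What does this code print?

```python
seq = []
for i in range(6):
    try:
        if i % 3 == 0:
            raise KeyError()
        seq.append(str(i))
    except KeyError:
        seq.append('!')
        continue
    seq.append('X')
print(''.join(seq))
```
!1X2X!4X5X

continue in except skips rest of loop body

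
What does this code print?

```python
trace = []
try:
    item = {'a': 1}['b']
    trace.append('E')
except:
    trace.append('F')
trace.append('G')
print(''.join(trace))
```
FG

Exception raised in try, caught by bare except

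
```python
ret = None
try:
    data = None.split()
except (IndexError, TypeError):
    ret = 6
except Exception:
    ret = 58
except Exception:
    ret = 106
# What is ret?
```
58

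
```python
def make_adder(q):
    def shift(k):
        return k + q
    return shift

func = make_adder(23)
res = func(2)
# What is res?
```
25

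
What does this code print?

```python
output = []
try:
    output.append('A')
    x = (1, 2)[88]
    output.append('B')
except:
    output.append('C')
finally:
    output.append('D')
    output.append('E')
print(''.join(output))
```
ACDE

Code before exception runs, then except, then all of finally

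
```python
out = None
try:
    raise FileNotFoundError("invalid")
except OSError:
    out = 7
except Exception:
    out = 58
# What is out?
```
7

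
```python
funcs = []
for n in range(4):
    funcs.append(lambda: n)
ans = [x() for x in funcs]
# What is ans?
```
[3, 3, 3, 3]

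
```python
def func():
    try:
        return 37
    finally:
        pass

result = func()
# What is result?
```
37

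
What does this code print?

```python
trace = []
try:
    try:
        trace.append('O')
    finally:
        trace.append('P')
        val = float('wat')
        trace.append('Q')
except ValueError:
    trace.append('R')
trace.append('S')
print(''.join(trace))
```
OPRS

Exception in inner finally caught by outer except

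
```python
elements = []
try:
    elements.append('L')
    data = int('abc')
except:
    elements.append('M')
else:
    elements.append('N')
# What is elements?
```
['L', 'M']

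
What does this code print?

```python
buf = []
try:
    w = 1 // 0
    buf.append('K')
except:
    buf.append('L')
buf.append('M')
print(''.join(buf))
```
LM

Exception raised in try, caught by bare except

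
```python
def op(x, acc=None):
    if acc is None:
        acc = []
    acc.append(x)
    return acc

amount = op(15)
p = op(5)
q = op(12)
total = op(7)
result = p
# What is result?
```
[5]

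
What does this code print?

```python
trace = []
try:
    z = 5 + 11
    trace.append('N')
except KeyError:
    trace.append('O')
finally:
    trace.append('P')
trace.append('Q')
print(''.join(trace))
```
NPQ

finally runs after normal execution too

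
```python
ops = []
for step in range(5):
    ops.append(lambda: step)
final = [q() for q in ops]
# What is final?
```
[4, 4, 4, 4, 4]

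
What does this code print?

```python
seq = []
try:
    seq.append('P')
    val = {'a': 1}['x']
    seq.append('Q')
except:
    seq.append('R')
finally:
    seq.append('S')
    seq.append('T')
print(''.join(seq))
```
PRST

Code before exception runs, then except, then all of finally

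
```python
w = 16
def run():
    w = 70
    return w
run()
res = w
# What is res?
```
16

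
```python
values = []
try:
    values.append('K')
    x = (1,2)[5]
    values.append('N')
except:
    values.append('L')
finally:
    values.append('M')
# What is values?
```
['K', 'L', 'M']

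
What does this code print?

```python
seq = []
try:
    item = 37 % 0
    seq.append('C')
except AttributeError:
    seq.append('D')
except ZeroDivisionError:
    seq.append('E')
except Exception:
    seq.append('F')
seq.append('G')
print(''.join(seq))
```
EG

ZeroDivisionError matches before generic Exception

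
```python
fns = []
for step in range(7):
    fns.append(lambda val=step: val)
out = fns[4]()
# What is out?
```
4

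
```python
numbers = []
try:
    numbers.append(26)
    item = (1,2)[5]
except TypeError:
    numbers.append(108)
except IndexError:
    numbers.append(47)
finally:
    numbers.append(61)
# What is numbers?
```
[26, 47, 61]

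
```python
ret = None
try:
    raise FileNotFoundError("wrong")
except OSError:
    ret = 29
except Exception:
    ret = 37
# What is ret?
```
29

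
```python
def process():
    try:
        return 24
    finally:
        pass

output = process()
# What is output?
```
24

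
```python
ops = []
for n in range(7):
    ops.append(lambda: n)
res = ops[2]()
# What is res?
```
6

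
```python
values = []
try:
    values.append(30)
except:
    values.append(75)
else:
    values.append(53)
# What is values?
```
[30, 53]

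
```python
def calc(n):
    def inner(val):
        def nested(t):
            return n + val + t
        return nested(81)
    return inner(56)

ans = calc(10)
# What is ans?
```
147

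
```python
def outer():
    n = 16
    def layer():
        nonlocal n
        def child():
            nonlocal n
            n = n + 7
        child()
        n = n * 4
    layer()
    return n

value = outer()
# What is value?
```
92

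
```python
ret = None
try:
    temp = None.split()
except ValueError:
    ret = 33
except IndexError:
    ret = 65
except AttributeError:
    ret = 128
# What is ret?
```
128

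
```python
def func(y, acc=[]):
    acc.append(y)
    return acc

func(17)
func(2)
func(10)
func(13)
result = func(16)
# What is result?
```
[17, 2, 10, 13, 16]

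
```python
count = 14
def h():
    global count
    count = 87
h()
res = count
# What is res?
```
87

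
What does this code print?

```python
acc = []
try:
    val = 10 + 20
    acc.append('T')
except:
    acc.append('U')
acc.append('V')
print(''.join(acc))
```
TV

No exception, try block completes normally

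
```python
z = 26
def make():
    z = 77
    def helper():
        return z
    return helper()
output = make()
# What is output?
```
77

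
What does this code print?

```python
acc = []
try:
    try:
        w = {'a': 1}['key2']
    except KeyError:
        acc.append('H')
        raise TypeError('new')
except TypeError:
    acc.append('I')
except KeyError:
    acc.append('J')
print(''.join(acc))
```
HI

New TypeError raised, caught by outer TypeError handler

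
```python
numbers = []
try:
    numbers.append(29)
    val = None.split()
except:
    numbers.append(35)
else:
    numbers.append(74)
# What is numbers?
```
[29, 35]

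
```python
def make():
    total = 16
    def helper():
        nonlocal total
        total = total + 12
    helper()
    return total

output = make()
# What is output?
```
28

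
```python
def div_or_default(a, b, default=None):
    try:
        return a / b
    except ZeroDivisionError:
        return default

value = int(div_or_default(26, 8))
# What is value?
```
3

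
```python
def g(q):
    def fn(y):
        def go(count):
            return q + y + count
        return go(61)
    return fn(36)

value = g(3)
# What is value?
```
100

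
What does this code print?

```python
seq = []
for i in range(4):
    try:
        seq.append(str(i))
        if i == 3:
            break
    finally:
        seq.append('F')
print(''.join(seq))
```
0F1F2F3F

finally runs even when breaking out of loop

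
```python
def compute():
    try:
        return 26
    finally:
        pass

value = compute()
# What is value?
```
26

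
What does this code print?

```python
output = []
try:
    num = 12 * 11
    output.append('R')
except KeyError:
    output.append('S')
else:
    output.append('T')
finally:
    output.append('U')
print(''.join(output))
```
RTU

else runs before finally when no exception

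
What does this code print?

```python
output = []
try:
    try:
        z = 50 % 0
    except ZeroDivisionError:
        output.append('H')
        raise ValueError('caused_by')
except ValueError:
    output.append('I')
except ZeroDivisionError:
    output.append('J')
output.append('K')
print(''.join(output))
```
HIK

ValueError raised and caught, original ZeroDivisionError not re-raised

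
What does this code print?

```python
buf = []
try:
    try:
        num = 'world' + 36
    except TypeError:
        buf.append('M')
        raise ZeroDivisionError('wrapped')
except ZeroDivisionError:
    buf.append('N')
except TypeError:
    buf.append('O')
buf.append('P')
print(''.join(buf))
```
MNP

ZeroDivisionError raised and caught, original TypeError not re-raised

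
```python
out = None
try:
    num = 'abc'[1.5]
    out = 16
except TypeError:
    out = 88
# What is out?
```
88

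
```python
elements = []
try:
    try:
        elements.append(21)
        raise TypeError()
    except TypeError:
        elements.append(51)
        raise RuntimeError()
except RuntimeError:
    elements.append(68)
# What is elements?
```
[21, 51, 68]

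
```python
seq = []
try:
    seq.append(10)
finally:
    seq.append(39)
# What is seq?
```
[10, 39]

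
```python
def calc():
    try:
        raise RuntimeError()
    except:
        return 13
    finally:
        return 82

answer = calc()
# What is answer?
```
82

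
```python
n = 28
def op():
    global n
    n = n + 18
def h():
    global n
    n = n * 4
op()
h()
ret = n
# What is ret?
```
184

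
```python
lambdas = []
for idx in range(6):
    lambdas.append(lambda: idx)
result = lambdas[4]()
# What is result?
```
5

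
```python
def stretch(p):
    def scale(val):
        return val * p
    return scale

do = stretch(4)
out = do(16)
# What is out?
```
64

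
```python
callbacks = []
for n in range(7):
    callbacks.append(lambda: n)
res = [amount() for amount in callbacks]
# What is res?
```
[6, 6, 6, 6, 6, 6, 6]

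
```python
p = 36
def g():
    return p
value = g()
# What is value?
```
36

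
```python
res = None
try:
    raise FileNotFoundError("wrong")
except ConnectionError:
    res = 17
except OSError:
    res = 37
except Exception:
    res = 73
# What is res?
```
37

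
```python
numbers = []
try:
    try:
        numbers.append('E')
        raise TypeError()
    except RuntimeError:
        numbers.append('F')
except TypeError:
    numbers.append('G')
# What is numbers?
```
['E', 'G']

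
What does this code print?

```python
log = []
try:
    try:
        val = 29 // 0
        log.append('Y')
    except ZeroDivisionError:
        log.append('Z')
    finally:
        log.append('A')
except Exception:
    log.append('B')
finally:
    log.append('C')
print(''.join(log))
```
ZAC

Both finally blocks run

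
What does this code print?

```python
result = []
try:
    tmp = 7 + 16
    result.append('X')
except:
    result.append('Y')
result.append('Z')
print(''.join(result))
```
XZ

No exception, try block completes normally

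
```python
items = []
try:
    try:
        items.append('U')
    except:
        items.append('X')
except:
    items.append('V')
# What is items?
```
['U']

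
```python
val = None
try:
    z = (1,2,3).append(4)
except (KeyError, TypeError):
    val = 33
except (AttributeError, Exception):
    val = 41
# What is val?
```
41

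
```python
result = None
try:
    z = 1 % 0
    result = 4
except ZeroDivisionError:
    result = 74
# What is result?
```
74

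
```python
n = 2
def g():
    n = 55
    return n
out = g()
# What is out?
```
55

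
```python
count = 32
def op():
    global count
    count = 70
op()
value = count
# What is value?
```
70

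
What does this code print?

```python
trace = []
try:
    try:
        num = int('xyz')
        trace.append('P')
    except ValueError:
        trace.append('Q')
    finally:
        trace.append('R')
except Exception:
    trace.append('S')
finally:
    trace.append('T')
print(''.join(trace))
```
QRT

Both finally blocks run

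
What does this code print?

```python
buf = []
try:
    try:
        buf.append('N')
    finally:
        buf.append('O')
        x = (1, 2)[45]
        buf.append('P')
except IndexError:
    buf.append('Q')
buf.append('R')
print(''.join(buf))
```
NOQR

Exception in inner finally caught by outer except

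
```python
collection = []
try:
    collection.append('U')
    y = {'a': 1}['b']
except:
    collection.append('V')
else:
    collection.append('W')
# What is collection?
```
['U', 'V']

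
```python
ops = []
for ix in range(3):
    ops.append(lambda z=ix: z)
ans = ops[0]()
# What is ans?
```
0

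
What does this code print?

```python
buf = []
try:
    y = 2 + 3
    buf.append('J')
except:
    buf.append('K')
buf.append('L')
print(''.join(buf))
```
JL

No exception, try block completes normally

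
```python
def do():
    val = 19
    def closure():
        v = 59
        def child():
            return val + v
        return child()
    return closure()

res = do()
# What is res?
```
78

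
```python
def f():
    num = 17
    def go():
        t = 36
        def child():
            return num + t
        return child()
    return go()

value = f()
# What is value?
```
53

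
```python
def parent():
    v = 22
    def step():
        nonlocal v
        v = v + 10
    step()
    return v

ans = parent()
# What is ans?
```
32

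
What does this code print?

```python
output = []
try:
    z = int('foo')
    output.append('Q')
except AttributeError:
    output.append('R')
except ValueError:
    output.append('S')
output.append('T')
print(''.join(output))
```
ST

ValueError is caught by its specific handler, not AttributeError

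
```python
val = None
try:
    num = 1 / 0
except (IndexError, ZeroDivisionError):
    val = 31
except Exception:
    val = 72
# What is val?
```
31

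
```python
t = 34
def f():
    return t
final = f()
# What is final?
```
34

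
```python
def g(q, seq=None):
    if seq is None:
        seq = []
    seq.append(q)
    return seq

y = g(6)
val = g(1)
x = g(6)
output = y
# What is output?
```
[6]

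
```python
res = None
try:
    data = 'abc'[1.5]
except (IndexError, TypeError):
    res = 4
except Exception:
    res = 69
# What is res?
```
4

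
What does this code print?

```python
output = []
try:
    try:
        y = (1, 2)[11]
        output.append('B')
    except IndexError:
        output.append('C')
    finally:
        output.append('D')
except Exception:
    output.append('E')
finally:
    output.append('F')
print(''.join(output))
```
CDF

Both finally blocks run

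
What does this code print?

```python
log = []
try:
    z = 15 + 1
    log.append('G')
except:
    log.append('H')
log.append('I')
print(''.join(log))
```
GI

No exception, try block completes normally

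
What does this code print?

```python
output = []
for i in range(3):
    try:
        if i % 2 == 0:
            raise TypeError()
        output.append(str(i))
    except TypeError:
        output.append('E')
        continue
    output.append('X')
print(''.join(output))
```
E1XE

continue in except skips rest of loop body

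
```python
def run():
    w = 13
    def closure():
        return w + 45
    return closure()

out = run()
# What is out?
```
58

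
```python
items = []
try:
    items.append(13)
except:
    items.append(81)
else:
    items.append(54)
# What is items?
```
[13, 54]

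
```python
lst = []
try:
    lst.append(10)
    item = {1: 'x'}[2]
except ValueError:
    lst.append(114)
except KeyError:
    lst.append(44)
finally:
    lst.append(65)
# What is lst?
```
[10, 44, 65]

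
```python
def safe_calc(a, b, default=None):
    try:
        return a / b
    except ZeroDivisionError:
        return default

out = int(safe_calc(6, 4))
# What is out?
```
1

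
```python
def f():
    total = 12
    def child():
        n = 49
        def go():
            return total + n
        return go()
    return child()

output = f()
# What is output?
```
61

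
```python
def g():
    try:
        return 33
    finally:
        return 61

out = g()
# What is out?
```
61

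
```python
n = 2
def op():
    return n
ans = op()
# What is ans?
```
2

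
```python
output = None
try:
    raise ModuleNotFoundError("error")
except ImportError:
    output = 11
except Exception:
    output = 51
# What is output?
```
11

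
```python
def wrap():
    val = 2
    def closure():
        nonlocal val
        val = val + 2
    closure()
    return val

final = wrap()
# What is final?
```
4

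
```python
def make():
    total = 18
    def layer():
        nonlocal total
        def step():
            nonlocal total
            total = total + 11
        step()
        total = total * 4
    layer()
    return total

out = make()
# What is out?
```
116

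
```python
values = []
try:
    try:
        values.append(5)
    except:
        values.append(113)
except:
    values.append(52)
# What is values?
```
[5]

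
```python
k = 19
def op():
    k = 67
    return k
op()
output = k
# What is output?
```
19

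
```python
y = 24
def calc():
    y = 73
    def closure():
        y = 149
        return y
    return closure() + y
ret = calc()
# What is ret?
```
222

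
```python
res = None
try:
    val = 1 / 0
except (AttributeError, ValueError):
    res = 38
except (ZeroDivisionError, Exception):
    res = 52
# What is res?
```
52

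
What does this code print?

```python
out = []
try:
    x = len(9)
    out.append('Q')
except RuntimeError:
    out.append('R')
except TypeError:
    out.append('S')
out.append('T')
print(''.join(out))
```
ST

TypeError is caught by its specific handler, not RuntimeError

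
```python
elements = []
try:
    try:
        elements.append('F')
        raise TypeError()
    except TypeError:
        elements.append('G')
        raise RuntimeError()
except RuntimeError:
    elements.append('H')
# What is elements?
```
['F', 'G', 'H']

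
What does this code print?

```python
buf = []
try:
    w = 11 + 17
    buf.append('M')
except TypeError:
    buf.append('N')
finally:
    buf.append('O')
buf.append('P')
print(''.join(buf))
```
MOP

finally runs after normal execution too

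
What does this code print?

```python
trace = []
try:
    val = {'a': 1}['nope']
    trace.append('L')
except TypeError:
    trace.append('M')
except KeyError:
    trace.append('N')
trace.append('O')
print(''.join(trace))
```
NO

KeyError is caught by its specific handler, not TypeError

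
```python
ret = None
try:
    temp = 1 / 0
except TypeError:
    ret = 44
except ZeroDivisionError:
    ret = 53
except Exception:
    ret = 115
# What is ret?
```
53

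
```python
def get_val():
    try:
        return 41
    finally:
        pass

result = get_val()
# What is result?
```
41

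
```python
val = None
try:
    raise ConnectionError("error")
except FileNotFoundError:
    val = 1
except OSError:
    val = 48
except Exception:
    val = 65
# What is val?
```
48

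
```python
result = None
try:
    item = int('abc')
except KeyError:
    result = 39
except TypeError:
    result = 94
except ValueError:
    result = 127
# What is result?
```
127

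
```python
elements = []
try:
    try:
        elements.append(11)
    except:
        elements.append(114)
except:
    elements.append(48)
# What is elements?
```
[11]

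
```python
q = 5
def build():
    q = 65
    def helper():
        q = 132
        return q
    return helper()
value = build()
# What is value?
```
132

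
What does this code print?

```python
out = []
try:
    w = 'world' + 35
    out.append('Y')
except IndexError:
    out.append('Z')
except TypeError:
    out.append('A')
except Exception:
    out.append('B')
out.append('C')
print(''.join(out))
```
AC

TypeError matches before generic Exception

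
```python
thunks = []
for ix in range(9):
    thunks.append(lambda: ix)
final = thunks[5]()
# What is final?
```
8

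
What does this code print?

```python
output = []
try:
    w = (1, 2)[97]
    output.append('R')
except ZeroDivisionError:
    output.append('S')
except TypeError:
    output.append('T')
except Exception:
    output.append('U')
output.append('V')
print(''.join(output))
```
UV

IndexError not specifically caught, falls to Exception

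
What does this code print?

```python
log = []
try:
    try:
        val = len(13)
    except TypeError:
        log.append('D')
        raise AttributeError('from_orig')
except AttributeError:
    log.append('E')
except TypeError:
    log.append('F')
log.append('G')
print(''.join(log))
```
DEG

AttributeError raised and caught, original TypeError not re-raised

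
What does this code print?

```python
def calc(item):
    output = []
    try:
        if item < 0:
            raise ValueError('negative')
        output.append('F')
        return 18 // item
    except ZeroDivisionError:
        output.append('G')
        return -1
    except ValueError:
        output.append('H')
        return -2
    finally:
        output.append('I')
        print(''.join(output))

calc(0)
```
FGI

item=0 causes ZeroDivisionError, caught, finally prints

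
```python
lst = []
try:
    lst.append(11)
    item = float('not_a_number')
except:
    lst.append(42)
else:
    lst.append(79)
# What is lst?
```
[11, 42]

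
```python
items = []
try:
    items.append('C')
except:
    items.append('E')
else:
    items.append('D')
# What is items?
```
['C', 'D']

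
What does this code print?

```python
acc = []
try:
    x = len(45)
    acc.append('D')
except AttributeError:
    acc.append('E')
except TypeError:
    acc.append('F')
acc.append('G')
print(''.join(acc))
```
FG

TypeError is caught by its specific handler, not AttributeError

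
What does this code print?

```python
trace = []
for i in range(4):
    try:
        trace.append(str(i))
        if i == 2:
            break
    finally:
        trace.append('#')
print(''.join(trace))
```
0#1#2#

finally runs even when breaking out of loop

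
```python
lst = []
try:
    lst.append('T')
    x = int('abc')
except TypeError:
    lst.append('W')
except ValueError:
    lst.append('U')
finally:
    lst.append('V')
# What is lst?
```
['T', 'U', 'V']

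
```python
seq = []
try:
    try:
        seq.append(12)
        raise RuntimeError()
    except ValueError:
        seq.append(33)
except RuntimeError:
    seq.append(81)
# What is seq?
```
[12, 81]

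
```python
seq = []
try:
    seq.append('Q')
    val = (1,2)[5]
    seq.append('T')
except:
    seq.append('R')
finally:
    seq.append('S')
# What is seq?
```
['Q', 'R', 'S']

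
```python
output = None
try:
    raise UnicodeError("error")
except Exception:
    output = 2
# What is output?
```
2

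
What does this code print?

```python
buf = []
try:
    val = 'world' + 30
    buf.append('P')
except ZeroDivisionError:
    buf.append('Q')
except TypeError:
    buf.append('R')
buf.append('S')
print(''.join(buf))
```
RS

TypeError is caught by its specific handler, not ZeroDivisionError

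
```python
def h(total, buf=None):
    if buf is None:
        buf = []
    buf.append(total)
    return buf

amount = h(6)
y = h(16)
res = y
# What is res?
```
[16]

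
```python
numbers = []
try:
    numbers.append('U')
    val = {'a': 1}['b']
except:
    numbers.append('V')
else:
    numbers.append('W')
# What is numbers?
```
['U', 'V']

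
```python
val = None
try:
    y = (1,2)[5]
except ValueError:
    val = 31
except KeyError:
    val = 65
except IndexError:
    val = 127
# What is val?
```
127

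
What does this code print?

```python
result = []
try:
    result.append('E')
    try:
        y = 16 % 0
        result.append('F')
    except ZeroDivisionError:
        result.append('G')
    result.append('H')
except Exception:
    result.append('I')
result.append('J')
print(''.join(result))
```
EGHJ

Inner exception caught by inner handler, outer continues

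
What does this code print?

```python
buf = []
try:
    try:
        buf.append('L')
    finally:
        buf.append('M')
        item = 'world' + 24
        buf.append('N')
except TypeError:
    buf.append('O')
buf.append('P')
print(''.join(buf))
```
LMOP

Exception in inner finally caught by outer except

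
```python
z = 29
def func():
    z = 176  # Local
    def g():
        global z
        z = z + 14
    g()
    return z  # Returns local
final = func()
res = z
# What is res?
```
43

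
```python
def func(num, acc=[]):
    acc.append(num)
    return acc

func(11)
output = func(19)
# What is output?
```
[11, 19]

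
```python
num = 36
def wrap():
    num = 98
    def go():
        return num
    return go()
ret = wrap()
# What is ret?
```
98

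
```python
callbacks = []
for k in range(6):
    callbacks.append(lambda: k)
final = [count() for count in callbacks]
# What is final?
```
[5, 5, 5, 5, 5, 5]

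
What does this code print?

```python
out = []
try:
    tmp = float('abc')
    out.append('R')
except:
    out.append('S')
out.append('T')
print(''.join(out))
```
ST

Exception raised in try, caught by bare except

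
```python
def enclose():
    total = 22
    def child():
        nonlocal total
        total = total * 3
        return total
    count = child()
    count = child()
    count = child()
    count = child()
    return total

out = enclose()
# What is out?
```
1782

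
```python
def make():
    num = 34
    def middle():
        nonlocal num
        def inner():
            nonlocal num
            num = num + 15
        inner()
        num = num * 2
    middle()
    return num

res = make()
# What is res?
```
98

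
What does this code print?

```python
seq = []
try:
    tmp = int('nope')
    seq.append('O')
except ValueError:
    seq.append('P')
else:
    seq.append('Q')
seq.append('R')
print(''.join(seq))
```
PR

else block skipped when exception is caught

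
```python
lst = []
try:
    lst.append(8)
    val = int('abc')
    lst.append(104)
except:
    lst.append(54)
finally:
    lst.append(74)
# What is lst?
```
[8, 54, 74]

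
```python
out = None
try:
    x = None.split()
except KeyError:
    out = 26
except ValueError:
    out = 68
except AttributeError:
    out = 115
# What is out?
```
115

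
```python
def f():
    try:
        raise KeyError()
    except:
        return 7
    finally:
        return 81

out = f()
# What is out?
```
81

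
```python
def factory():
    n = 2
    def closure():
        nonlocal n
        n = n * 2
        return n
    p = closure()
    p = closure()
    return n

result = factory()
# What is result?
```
8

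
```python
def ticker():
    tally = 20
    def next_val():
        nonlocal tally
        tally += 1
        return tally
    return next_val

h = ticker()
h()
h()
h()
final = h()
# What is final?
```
24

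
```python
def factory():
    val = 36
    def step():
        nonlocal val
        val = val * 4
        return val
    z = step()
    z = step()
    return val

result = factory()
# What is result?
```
576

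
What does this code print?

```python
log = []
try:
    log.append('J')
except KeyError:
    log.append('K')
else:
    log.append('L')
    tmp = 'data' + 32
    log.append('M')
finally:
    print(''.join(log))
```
JL

Try succeeds, else appends 'L', TypeError in else is uncaught, finally prints before exception propagates ('M' never appended)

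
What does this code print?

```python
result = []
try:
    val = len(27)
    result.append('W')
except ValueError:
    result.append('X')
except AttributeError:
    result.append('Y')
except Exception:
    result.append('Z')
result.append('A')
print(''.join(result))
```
ZA

TypeError not specifically caught, falls to Exception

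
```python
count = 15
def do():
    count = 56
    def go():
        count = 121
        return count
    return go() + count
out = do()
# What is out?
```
177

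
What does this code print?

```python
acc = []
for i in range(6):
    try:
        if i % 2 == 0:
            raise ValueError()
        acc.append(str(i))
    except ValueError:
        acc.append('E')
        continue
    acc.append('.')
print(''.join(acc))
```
E1.E3.E5.

continue in except skips rest of loop body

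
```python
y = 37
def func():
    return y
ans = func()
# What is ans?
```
37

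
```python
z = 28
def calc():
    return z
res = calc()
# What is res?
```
28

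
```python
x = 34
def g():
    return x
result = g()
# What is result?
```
34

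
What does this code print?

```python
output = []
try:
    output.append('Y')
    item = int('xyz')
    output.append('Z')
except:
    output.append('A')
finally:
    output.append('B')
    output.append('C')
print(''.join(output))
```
YABC

Code before exception runs, then except, then all of finally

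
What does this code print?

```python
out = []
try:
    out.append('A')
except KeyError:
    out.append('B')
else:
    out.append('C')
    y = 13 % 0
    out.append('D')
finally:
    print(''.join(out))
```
AC

Try succeeds, else appends 'C', ZeroDivisionError in else is uncaught, finally prints before exception propagates ('D' never appended)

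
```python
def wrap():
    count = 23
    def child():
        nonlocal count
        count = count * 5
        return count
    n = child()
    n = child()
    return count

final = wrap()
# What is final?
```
575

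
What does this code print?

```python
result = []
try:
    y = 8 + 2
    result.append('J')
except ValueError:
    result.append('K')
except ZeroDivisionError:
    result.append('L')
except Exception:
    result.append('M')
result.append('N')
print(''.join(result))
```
JN

No exception, try block completes normally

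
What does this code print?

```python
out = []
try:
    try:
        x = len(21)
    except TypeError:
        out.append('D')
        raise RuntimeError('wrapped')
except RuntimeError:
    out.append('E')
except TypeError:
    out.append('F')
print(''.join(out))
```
DE

New RuntimeError raised, caught by outer RuntimeError handler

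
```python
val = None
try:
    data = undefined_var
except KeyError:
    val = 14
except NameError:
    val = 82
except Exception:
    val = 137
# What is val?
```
82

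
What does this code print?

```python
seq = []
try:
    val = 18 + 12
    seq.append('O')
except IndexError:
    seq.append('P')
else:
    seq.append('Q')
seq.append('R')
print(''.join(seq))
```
OQR

else block runs when no exception occurs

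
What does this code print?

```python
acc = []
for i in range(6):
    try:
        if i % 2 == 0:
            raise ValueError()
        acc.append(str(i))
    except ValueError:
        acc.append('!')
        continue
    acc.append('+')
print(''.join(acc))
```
!1+!3+!5+

continue in except skips rest of loop body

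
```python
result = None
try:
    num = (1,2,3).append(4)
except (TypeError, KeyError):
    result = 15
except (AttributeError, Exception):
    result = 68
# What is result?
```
68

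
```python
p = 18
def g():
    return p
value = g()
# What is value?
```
18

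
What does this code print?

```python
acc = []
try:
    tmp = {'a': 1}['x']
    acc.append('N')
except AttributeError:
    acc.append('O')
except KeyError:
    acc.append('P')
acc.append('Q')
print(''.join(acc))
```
PQ

KeyError is caught by its specific handler, not AttributeError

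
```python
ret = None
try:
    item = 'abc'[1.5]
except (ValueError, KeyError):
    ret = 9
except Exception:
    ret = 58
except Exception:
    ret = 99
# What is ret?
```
58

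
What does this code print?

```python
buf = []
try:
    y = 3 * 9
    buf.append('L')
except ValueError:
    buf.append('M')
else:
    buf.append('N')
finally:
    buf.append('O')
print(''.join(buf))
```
LNO

else runs before finally when no exception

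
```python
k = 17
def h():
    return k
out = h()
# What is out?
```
17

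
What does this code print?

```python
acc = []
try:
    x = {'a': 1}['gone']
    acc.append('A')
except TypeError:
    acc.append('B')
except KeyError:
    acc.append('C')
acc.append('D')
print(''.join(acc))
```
CD

KeyError is caught by its specific handler, not TypeError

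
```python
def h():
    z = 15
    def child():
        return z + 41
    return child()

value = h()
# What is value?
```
56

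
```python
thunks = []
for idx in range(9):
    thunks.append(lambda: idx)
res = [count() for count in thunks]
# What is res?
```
[8, 8, 8, 8, 8, 8, 8, 8, 8]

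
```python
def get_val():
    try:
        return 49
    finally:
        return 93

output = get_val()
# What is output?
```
93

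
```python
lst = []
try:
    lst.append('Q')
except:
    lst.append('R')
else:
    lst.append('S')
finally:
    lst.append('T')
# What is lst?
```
['Q', 'S', 'T']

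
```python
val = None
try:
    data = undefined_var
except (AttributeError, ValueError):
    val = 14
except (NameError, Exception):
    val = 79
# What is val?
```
79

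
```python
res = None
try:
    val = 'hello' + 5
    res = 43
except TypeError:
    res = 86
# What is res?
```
86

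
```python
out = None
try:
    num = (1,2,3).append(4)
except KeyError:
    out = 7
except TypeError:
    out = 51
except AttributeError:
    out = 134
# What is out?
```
134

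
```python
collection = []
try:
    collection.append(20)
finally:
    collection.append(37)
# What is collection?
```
[20, 37]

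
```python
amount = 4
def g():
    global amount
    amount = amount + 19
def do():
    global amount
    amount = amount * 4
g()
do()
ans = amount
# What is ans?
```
92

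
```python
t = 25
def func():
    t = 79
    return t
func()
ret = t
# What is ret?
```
25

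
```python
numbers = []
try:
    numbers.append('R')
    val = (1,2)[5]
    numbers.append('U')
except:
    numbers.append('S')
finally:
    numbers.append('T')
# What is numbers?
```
['R', 'S', 'T']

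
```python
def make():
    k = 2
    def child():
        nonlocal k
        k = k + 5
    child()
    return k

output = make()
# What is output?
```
7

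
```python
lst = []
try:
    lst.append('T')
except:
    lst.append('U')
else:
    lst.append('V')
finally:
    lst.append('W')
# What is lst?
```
['T', 'V', 'W']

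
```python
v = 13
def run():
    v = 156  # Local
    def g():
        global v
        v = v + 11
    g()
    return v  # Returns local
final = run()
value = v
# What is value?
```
24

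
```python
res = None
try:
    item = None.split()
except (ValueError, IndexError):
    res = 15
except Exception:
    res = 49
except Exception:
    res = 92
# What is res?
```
49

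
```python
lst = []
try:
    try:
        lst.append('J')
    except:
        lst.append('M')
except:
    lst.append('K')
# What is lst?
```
['J']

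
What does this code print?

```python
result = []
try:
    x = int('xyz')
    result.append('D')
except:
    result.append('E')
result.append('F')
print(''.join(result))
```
EF

Exception raised in try, caught by bare except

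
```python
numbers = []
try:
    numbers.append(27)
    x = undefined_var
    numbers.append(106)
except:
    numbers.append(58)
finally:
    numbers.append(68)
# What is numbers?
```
[27, 58, 68]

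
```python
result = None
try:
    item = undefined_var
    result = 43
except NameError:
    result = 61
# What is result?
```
61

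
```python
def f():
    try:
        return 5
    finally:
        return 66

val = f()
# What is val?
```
66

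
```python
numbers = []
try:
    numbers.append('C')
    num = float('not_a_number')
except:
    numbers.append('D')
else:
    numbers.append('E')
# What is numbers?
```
['C', 'D']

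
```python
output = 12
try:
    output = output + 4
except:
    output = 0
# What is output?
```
16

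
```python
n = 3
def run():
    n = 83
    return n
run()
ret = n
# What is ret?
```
3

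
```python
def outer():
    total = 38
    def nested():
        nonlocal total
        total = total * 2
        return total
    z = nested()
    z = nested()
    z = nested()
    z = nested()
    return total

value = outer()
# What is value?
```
608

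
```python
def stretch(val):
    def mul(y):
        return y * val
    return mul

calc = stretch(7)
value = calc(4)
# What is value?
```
28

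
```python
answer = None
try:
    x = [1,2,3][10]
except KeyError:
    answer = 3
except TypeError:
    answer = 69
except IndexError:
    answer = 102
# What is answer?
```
102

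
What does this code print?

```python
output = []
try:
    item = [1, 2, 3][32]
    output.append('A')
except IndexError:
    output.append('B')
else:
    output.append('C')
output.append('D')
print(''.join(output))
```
BD

else block skipped when exception is caught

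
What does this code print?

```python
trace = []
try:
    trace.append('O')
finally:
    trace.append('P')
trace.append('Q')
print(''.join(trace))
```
OPQ

try/finally without except, no exception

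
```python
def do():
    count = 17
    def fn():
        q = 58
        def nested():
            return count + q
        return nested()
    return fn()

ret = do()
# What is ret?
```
75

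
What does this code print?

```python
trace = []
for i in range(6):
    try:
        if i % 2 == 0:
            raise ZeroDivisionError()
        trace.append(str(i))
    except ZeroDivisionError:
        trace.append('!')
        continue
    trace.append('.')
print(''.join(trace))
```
!1.!3.!5.

continue in except skips rest of loop body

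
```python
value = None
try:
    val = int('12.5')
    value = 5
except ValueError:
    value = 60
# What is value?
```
60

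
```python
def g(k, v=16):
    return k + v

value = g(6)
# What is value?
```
22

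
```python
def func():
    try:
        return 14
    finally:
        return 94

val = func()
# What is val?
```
94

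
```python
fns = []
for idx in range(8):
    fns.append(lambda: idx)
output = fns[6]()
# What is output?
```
7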